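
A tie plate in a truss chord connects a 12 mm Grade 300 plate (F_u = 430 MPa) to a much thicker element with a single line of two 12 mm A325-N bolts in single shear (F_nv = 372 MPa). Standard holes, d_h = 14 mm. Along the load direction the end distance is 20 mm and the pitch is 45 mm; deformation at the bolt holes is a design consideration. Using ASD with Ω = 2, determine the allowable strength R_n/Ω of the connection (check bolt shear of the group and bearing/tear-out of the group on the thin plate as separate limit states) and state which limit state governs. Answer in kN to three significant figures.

42.1 kN (bolt shear governs)

Bolt shear: A_b = π·12²/4 = 113.1 mm²; R_n = 372 × 113.1 × 2 × 1 / 1000 = 84.14 kN → 84.14 / 2 = 42.1 kN.
Bearing (1.2 l_c t F_u ≤ 2.4 d t F_u): upper limit = 2.4·12·12·430 / 1000 = 148.6 kN.
  Edge l_c = 20 − 14/2 = 13 → r_n = 80.5 kN; interior l_c = 45 − 14 = 31 → r_n = 148.6 kN.
  R_n,bearing = 1·80.5 + 1·148.6 = 229.1 kN → 229.1 / 2 = 115 kN.
Bolt shear governs: 42.1 kN.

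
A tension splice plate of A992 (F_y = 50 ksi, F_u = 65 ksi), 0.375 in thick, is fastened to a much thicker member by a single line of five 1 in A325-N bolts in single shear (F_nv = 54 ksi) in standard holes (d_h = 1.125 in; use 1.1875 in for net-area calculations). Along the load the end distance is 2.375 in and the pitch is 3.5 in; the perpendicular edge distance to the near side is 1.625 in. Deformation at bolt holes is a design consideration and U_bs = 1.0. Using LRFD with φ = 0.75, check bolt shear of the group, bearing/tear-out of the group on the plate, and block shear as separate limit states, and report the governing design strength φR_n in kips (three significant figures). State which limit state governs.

140 kips (block shear governs)

Bolt shear: A_b = π·1²/4 = 0.7854 in²; R_n = 54 × 0.7854 × 5 × 1 = 212.1 kips → 0.75 × 212.1 = 159 kips.
Bearing: edge l_c = 1.812, r_n = 53.02 kips; interior l_c = 2.375, r_n = 58.5 kips; R_n = 53.02 + 4·58.5 = 287 kips → 215 kips.
Block shear: A_gv = 6.141, A_nv = 4.137, A_nt = 0.3867 in²; R_n = min(0.6F_uA_nv, 0.6F_yA_gv) + U_bs·F_u·A_nt = 186.5 kips → 140 kips.
Block shear governs: 140 kips.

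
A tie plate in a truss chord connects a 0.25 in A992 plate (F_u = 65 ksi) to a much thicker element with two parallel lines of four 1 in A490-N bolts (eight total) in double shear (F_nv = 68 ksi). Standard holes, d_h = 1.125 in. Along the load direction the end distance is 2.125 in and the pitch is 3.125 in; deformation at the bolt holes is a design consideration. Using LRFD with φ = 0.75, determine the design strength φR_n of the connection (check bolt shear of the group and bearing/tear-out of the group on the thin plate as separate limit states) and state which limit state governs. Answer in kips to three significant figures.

221 kips (bearing governs)

Bolt shear: A_b = π·1²/4 = 0.7854 in²; R_n = 68 × 0.7854 × 8 × 2 = 854.5 kips → 0.75 × 854.5 = 641 kips.
Bearing (1.2 l_c t F_u ≤ 2.4 d t F_u): upper limit = 2.4·1·0.25·65 = 39 kips.
  Edge l_c = 2.125 − 1.125/2 = 1.562 → r_n = 30.47 kips; interior l_c = 3.125 − 1.125 = 2 → r_n = 39 kips.
  R_n,bearing = 2·30.47 + 6·39 = 294.9 kips → 0.75 × 294.9 = 221 kips.
Bearing governs: 221 kips.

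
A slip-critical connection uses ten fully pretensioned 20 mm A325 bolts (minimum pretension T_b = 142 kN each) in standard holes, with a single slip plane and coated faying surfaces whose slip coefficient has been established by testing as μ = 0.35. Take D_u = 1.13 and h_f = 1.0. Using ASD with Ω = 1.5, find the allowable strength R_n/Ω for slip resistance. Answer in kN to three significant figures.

R_n = μ · D_u · h_f · T_b · n_s · n_b = 0.35 × 1.13 × 1.0 × 142 × 1 × 10 = 561.6 kN.
Allowable strength R_n/Ω = 561.6 / 1.5 = 374 kN.

374 kN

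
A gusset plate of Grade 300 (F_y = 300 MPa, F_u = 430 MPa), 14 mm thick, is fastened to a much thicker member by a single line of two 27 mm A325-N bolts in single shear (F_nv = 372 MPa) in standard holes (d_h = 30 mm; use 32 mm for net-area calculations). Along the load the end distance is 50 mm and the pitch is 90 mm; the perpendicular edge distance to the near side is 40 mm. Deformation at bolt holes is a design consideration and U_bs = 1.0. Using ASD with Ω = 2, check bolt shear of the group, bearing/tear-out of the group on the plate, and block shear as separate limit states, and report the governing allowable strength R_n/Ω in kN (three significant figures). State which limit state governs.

213 kN (bolt shear governs)

Bolt shear: A_b = π·27²/4 = 572.6 mm²; R_n = 372 × 572.6 × 2 × 1 / 1000 = 426 kN → 426 / 2 = 213 kN.
Bearing: edge l_c = 35, r_n = 252.8 kN; interior l_c = 60, r_n = 390.1 kN; R_n = 252.8 + 1·390.1 = 642.9 kN → 321 kN.
Block shear: A_gv = 1960, A_nv = 1288, A_nt = 336 mm²; R_n = min(0.6F_uA_nv, 0.6F_yA_gv) + U_bs·F_u·A_nt = 476.8 kN → 238 kN.
Bolt shear governs: 213 kN.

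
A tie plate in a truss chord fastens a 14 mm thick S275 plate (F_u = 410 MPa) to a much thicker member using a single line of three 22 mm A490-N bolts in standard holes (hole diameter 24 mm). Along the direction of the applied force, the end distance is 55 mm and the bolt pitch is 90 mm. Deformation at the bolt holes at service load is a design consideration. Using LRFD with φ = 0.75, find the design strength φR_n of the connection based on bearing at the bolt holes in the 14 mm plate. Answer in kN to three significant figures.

677 kN

Per bolt r_n = 1.2 l_c t F_u ≤ 2.4 d t F_u; upper limit = 2.4 × 22 × 14 × 410 / 1000 = 303.1 kN.
Edge bolt: l_c = 55 − 24/2 = 43 mm → 1.2 × 43 × 14 × 410 / 1000 = 296.2 → r_n = 296.2 kN.
Interior bolts: l_c = 90 − 24 = 66 mm → 1.2 × 66 × 14 × 410 / 1000 = 454.6 → r_n = 303.1 kN.
R_n = 1 × 296.2 + 2 × 303.1 = 902.3 kN.
Design strength φR_n = 0.75 × 902.3 = 677 kN.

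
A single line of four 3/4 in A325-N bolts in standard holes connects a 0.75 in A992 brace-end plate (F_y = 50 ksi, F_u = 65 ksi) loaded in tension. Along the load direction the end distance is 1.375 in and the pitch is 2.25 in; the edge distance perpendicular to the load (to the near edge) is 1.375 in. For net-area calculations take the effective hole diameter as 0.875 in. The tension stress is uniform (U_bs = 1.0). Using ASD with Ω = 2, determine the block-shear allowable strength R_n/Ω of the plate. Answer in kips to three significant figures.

96.9 kips

Shear plane L_v = 1.375 + 3·2.25 = 8.125 in; A_gv = 8.125 × 0.75 = 6.094 in².
A_nv = (8.125 − 3.5·0.875) × 0.75 = 3.797 in².
A_nt = (1.375 − 0.5·0.875) × 0.75 = 0.7031 in².
0.6 F_u A_nv = 148.1 kips; 0.6 F_y A_gv = 182.8 kips → shear rupture governs the shear term.
R_n = 148.1 + 1.0 × 65 × 0.7031 = 193.8 kips.
Allowable strength R_n/Ω = 193.8 / 2 = 96.9 kips.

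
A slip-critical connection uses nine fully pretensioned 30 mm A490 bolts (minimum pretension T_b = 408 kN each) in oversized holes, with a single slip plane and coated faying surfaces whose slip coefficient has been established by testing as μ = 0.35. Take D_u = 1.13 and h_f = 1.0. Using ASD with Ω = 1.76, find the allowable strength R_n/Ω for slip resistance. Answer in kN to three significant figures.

825 kN

R_n = μ · D_u · h_f · T_b · n_s · n_b = 0.35 × 1.13 × 1.0 × 408 × 1 × 9 = 1452 kN.
Allowable strength R_n/Ω = 1452 / 1.76 = 825 kN.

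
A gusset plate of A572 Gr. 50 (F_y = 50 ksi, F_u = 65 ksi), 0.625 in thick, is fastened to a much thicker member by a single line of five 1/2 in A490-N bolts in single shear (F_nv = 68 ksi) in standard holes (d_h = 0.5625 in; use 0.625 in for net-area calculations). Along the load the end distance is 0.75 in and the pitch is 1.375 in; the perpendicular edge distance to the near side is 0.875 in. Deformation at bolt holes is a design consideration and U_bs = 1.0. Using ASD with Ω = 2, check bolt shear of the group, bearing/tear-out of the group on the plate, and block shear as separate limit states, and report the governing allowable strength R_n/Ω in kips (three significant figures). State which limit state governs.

Bolt shear: A_b = π·0.5²/4 = 0.1963 in²; R_n = 68 × 0.1963 × 5 × 1 = 66.76 kips → 66.76 / 2 = 33.4 kips.
Bearing: edge l_c = 0.4688, r_n = 22.85 kips; interior l_c = 0.8125, r_n = 39.61 kips; R_n = 22.85 + 4·39.61 = 181.3 kips → 90.6 kips.
Block shear: A_gv = 3.906, A_nv = 2.148, A_nt = 0.3516 in²; R_n = min(0.6F_uA_nv, 0.6F_yA_gv) + U_bs·F_u·A_nt = 106.6 kips → 53.3 kips.
Bolt shear governs: 33.4 kips.

33.4 kips (bolt shear governs)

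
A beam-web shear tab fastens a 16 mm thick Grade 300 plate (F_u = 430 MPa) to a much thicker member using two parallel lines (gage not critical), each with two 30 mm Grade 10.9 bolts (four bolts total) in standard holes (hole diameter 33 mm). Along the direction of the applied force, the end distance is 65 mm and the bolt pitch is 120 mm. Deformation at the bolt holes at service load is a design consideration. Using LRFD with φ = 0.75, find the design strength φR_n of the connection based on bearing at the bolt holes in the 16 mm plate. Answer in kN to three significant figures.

Per bolt r_n = 1.2 l_c t F_u ≤ 2.4 d t F_u; upper limit = 2.4 × 30 × 16 × 430 / 1000 = 495.4 kN.
Edge bolt: l_c = 65 − 33/2 = 48.5 mm → 1.2 × 48.5 × 16 × 430 / 1000 = 400.4 → r_n = 400.4 kN.
Interior bolts: l_c = 120 − 33 = 87 mm → 1.2 × 87 × 16 × 430 / 1000 = 718.3 → r_n = 495.4 kN.
R_n = 2 × 400.4 + 2 × 495.4 = 1792 kN.
Design strength φR_n = 0.75 × 1792 = 1340 kN.

1340 kN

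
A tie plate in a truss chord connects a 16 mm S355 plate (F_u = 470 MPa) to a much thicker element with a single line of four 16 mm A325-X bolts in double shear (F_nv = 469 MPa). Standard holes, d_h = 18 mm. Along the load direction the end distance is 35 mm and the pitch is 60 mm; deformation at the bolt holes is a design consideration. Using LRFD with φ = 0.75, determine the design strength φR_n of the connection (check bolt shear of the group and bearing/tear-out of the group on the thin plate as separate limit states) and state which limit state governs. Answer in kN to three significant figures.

Bolt shear: A_b = π·16²/4 = 201.1 mm²; R_n = 469 × 201.1 × 4 × 2 / 1000 = 754.4 kN → 0.75 × 754.4 = 566 kN.
Bearing (1.2 l_c t F_u ≤ 2.4 d t F_u): upper limit = 2.4·16·16·470 / 1000 = 288.8 kN.
  Edge l_c = 35 − 18/2 = 26 → r_n = 234.6 kN; interior l_c = 60 − 18 = 42 → r_n = 288.8 kN.
  R_n,bearing = 1·234.6 + 3·288.8 = 1101 kN → 0.75 × 1101 = 826 kN.
Bolt shear governs: 566 kN.

566 kN (bolt shear governs)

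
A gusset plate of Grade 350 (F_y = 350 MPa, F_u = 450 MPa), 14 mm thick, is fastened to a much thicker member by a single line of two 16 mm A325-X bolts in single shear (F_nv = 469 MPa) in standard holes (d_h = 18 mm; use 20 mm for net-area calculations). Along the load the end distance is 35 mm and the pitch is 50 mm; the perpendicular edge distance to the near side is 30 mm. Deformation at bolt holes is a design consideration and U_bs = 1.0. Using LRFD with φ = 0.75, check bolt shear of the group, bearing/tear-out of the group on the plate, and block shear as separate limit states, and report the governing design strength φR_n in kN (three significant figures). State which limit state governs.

141 kN (bolt shear governs)

Bolt shear: A_b = π·16²/4 = 201.1 mm²; R_n = 469 × 201.1 × 2 × 1 / 1000 = 188.6 kN → 0.75 × 188.6 = 141 kN.
Bearing: edge l_c = 26, r_n = 196.6 kN; interior l_c = 32, r_n = 241.9 kN; R_n = 196.6 + 1·241.9 = 438.5 kN → 329 kN.
Block shear: A_gv = 1190, A_nv = 770, A_nt = 280 mm²; R_n = min(0.6F_uA_nv, 0.6F_yA_gv) + U_bs·F_u·A_nt = 333.9 kN → 250 kN.
Bolt shear governs: 141 kN.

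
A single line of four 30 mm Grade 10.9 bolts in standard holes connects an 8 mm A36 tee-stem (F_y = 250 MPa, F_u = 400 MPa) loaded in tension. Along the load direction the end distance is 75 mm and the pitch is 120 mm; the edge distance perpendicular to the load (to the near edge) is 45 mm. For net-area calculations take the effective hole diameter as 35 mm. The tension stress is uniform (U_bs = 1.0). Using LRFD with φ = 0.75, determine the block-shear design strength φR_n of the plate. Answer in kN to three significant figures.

Shear plane L_v = 75 + 3·120 = 435 mm; A_gv = 435 × 8 = 3480 mm².
A_nv = (435 − 3.5·35) × 8 = 2500 mm².
A_nt = (45 − 0.5·35) × 8 = 220 mm².
0.6 F_u A_nv = 600 kN; 0.6 F_y A_gv = 522 kN → shear yielding governs the shear term.
R_n = 522 + 1.0 × 400 × 220 / 1000 = 610 kN.
Design strength φR_n = 0.75 × 610 = 458 kN.

458 kN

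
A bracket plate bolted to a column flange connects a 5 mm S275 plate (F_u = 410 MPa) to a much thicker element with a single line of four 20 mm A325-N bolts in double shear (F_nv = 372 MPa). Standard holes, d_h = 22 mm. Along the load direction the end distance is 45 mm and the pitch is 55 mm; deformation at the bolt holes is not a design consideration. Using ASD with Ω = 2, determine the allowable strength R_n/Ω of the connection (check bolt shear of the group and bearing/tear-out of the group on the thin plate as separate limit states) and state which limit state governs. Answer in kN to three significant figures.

204 kN (bearing governs)

Bolt shear: A_b = π·20²/4 = 314.2 mm²; R_n = 372 × 314.2 × 4 × 2 / 1000 = 934.9 kN → 934.9 / 2 = 467 kN.
Bearing (1.5 l_c t F_u ≤ 3.0 d t F_u): upper limit = 3.0·20·5·410 / 1000 = 123 kN.
  Edge l_c = 45 − 22/2 = 34 → r_n = 104.5 kN; interior l_c = 55 − 22 = 33 → r_n = 101.5 kN.
  R_n,bearing = 1·104.5 + 3·101.5 = 409 kN → 409 / 2 = 204 kN.
Bearing governs: 204 kN.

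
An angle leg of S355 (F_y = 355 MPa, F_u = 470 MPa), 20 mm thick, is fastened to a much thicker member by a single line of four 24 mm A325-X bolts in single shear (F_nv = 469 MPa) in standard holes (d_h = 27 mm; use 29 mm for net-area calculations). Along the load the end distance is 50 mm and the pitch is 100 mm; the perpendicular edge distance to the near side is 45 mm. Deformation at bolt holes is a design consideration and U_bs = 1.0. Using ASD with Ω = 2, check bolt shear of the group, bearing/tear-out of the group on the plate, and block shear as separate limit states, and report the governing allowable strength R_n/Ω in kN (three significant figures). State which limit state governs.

424 kN (bolt shear governs)

Bolt shear: A_b = π·24²/4 = 452.4 mm²; R_n = 469 × 452.4 × 4 × 1 / 1000 = 848.7 kN → 848.7 / 2 = 424 kN.
Bearing: edge l_c = 36.5, r_n = 411.7 kN; interior l_c = 73, r_n = 541.4 kN; R_n = 411.7 + 3·541.4 = 2036 kN → 1020 kN.
Block shear: A_gv = 7000, A_nv = 4970, A_nt = 610 mm²; R_n = min(0.6F_uA_nv, 0.6F_yA_gv) + U_bs·F_u·A_nt = 1688 kN → 844 kN.
Bolt shear governs: 424 kN.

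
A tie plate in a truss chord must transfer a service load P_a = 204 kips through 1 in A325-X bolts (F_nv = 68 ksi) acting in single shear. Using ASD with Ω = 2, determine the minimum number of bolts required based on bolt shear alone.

8 bolts

A_b = π·1²/4 = 0.7854 in².
Per-bolt allowable strength R_n/Ω = 68 × 0.7854 × 1 / 2 = 26.7 kips.
n ≥ 204 / 26.7 = 7.639 → use 8 bolts.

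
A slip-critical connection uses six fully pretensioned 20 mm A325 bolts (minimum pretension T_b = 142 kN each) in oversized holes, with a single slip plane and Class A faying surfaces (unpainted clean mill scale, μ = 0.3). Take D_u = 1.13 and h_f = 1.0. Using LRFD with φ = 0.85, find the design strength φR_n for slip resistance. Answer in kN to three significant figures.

246 kN

R_n = μ · D_u · h_f · T_b · n_s · n_b = 0.3 × 1.13 × 1.0 × 142 × 1 × 6 = 288.8 kN.
Design strength φR_n = 0.85 × 288.8 = 246 kN.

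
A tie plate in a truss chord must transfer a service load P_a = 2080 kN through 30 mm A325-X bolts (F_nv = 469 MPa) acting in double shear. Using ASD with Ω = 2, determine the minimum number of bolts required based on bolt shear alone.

7 bolts

A_b = π·30²/4 = 706.9 mm².
Per-bolt allowable strength R_n/Ω = 469 × 706.9 × 2 / 1000 / 2 = 331.5 kN.
n ≥ 2080 / 331.5 = 6.274 → use 7 bolts.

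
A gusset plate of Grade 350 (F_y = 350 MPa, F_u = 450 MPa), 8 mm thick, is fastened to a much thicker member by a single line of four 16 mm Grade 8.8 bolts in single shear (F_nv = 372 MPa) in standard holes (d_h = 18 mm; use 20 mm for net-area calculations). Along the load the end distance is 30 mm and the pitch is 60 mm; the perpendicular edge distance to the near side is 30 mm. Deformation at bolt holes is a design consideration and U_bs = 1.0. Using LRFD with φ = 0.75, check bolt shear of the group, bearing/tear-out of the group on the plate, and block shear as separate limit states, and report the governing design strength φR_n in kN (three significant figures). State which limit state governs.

Bolt shear: A_b = π·16²/4 = 201.1 mm²; R_n = 372 × 201.1 × 4 × 1 / 1000 = 299.2 kN → 0.75 × 299.2 = 224 kN.
Bearing: edge l_c = 21, r_n = 90.72 kN; interior l_c = 42, r_n = 138.2 kN; R_n = 90.72 + 3·138.2 = 505.4 kN → 379 kN.
Block shear: A_gv = 1680, A_nv = 1120, A_nt = 160 mm²; R_n = min(0.6F_uA_nv, 0.6F_yA_gv) + U_bs·F_u·A_nt = 374.4 kN → 281 kN.
Bolt shear governs: 224 kN.

224 kN (bolt shear governs)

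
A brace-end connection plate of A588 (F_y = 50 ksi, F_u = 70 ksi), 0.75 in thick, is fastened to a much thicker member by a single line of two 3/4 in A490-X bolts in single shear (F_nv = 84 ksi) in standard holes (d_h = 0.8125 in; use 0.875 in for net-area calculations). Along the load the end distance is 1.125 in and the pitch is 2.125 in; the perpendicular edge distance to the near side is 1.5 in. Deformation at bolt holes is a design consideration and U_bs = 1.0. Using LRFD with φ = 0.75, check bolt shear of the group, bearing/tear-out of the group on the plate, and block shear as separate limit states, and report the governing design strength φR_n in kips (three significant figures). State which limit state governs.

55.7 kips (bolt shear governs)

Bolt shear: A_b = π·0.75²/4 = 0.4418 in²; R_n = 84 × 0.4418 × 2 × 1 = 74.22 kips → 0.75 × 74.22 = 55.7 kips.
Bearing: edge l_c = 0.7188, r_n = 45.28 kips; interior l_c = 1.312, r_n = 82.69 kips; R_n = 45.28 + 1·82.69 = 128 kips → 96 kips.
Block shear: A_gv = 2.438, A_nv = 1.453, A_nt = 0.7969 in²; R_n = min(0.6F_uA_nv, 0.6F_yA_gv) + U_bs·F_u·A_nt = 116.8 kips → 87.6 kips.
Bolt shear governs: 55.7 kips.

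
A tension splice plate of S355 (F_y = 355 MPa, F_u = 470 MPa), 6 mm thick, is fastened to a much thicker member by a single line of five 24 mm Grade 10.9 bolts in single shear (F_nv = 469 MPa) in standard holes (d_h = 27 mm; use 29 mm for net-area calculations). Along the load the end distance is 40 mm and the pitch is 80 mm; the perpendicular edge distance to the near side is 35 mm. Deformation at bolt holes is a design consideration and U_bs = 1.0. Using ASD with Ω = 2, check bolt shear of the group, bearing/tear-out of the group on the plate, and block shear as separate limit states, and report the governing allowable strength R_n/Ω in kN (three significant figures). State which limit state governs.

223 kN (block shear governs)

Bolt shear: A_b = π·24²/4 = 452.4 mm²; R_n = 469 × 452.4 × 5 × 1 / 1000 = 1061 kN → 1061 / 2 = 530 kN.
Bearing: edge l_c = 26.5, r_n = 89.68 kN; interior l_c = 53, r_n = 162.4 kN; R_n = 89.68 + 4·162.4 = 739.4 kN → 370 kN.
Block shear: A_gv = 2160, A_nv = 1377, A_nt = 123 mm²; R_n = min(0.6F_uA_nv, 0.6F_yA_gv) + U_bs·F_u·A_nt = 446.1 kN → 223 kN.
Block shear governs: 223 kN.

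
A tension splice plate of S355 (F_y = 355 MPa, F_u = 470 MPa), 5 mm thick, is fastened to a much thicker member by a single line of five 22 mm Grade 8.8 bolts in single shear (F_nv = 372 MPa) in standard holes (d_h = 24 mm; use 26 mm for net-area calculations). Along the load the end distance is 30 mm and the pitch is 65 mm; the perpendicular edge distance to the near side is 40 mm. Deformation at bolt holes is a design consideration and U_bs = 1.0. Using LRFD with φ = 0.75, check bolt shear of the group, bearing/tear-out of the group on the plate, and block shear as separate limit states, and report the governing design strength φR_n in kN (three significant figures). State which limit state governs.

231 kN (block shear governs)

Bolt shear: A_b = π·22²/4 = 380.1 mm²; R_n = 372 × 380.1 × 5 × 1 / 1000 = 707 kN → 0.75 × 707 = 530 kN.
Bearing: edge l_c = 18, r_n = 50.76 kN; interior l_c = 41, r_n = 115.6 kN; R_n = 50.76 + 4·115.6 = 513.2 kN → 385 kN.
Block shear: A_gv = 1450, A_nv = 865, A_nt = 135 mm²; R_n = min(0.6F_uA_nv, 0.6F_yA_gv) + U_bs·F_u·A_nt = 307.4 kN → 231 kN.
Block shear governs: 231 kN.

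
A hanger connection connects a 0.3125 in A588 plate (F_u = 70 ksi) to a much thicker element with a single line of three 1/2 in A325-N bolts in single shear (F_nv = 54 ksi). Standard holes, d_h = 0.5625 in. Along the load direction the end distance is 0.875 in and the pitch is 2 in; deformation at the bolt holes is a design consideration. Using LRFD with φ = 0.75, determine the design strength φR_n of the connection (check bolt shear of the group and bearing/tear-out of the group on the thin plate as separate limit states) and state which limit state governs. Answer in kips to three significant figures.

23.9 kips (bolt shear governs)

Bolt shear: A_b = π·0.5²/4 = 0.1963 in²; R_n = 54 × 0.1963 × 3 × 1 = 31.81 kips → 0.75 × 31.81 = 23.9 kips.
Bearing (1.2 l_c t F_u ≤ 2.4 d t F_u): upper limit = 2.4·0.5·0.3125·70 = 26.25 kips.
  Edge l_c = 0.875 − 0.5625/2 = 0.5938 → r_n = 15.59 kips; interior l_c = 2 − 0.5625 = 1.438 → r_n = 26.25 kips.
  R_n,bearing = 1·15.59 + 2·26.25 = 68.09 kips → 0.75 × 68.09 = 51.1 kips.
Bolt shear governs: 23.9 kips.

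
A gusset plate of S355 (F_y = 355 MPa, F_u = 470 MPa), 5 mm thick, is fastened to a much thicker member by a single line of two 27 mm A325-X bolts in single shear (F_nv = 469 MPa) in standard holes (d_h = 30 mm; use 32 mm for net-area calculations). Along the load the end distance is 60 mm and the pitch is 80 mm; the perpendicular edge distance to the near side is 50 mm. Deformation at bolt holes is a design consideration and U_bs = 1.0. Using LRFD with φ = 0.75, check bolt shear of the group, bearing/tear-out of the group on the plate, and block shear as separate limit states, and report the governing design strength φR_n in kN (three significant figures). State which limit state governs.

Bolt shear: A_b = π·27²/4 = 572.6 mm²; R_n = 469 × 572.6 × 2 × 1 / 1000 = 537.1 kN → 0.75 × 537.1 = 403 kN.
Bearing: edge l_c = 45, r_n = 126.9 kN; interior l_c = 50, r_n = 141 kN; R_n = 126.9 + 1·141 = 267.9 kN → 201 kN.
Block shear: A_gv = 700, A_nv = 460, A_nt = 170 mm²; R_n = min(0.6F_uA_nv, 0.6F_yA_gv) + U_bs·F_u·A_nt = 209.6 kN → 157 kN.
Block shear governs: 157 kN.

157 kN (block shear governs)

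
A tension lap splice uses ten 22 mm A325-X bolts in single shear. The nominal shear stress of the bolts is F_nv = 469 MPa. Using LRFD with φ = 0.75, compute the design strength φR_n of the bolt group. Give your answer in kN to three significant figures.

1340 kN

A_b = π × 22² / 4 = 380.1 mm².
R_n = F_nv · A_b · n · n_s = 469 × 380.1 × 10 × 1 / 1000 = 1783 kN.
Design strength φR_n = 0.75 × 1783 = 1340 kN.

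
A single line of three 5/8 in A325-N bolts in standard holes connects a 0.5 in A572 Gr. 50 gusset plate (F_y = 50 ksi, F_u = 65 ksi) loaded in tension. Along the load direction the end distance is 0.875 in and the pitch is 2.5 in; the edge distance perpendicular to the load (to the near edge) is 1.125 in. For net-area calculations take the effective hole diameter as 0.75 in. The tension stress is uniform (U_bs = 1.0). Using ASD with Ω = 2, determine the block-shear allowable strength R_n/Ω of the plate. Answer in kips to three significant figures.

51.2 kips

Shear plane L_v = 0.875 + 2·2.5 = 5.875 in; A_gv = 5.875 × 0.5 = 2.938 in².
A_nv = (5.875 − 2.5·0.75) × 0.5 = 2 in².
A_nt = (1.125 − 0.5·0.75) × 0.5 = 0.375 in².
0.6 F_u A_nv = 78 kips; 0.6 F_y A_gv = 88.12 kips → shear rupture governs the shear term.
R_n = 78 + 1.0 × 65 × 0.375 = 102.4 kips.
Allowable strength R_n/Ω = 102.4 / 2 = 51.2 kips.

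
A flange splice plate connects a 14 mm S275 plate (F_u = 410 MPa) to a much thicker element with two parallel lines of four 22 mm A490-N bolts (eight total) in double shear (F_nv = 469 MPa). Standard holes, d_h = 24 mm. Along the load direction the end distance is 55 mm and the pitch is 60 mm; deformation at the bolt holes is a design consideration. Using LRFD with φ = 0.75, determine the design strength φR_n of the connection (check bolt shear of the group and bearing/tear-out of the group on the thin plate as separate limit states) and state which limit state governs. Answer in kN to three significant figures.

1560 kN (bearing governs)

Bolt shear: A_b = π·22²/4 = 380.1 mm²; R_n = 469 × 380.1 × 8 × 2 / 1000 = 2853 kN → 0.75 × 2853 = 2140 kN.
Bearing (1.2 l_c t F_u ≤ 2.4 d t F_u): upper limit = 2.4·22·14·410 / 1000 = 303.1 kN.
  Edge l_c = 55 − 24/2 = 43 → r_n = 296.2 kN; interior l_c = 60 − 24 = 36 → r_n = 248 kN.
  R_n,bearing = 2·296.2 + 6·248 = 2080 kN → 0.75 × 2080 = 1560 kN.
Bearing governs: 1560 kN.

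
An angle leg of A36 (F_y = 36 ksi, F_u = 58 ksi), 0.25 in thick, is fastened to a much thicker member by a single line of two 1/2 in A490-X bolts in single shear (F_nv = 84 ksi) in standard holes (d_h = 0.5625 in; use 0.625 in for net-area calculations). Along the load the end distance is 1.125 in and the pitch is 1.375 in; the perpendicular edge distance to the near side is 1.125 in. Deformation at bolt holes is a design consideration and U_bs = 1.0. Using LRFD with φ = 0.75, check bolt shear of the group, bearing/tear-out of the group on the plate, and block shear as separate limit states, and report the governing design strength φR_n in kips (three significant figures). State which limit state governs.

Bolt shear: A_b = π·0.5²/4 = 0.1963 in²; R_n = 84 × 0.1963 × 2 × 1 = 32.99 kips → 0.75 × 32.99 = 24.7 kips.
Bearing: edge l_c = 0.8438, r_n = 14.68 kips; interior l_c = 0.8125, r_n = 14.14 kips; R_n = 14.68 + 1·14.14 = 28.82 kips → 21.6 kips.
Block shear: A_gv = 0.625, A_nv = 0.3906, A_nt = 0.2031 in²; R_n = min(0.6F_uA_nv, 0.6F_yA_gv) + U_bs·F_u·A_nt = 25.28 kips → 19 kips.
Block shear governs: 19 kips.

19 kips (block shear governs)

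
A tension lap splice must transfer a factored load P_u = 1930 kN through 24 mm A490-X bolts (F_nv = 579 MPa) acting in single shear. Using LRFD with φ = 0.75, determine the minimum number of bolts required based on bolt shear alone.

A_b = π·24²/4 = 452.4 mm².
Per-bolt design strength φR_n = 0.75 × 579 × 452.4 × 1 / 1000 = 196.5 kN.
n ≥ 1930 / 196.5 = 9.824 → use 10 bolts.

10 bolts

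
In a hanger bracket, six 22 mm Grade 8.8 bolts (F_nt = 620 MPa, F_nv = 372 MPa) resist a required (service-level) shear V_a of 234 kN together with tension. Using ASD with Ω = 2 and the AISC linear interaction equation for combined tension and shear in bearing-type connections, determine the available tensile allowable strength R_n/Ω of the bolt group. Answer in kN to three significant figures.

A_b = π·22²/4 = 380.1 mm²; f_rv = 234 × 1000 / (6 × 380.1) = 102.6 MPa.
F'_nt = 1.3 F_nt − (Ω F_nt / F_nv) f_rv = 1.3·620 − (2·620/372)·102.6 = 464 MPa, capped at F_nt → F'_nt = 464 MPa.
R_n = F'_nt · A_b · n = 464 × 380.1 × 6 / 1000 = 1058 kN.
Allowable strength R_n/Ω = 1058 / 2 = 529 kN.

529 kN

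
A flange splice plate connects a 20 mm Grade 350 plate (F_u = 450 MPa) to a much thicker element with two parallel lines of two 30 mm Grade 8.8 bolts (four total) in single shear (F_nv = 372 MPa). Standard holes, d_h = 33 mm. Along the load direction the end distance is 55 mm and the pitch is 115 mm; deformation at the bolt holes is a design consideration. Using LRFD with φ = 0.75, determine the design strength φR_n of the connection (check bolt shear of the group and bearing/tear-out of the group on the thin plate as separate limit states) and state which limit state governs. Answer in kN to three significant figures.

789 kN (bolt shear governs)

Bolt shear: A_b = π·30²/4 = 706.9 mm²; R_n = 372 × 706.9 × 4 × 1 / 1000 = 1052 kN → 0.75 × 1052 = 789 kN.
Bearing (1.2 l_c t F_u ≤ 2.4 d t F_u): upper limit = 2.4·30·20·450 / 1000 = 648 kN.
  Edge l_c = 55 − 33/2 = 38.5 → r_n = 415.8 kN; interior l_c = 115 − 33 = 82 → r_n = 648 kN.
  R_n,bearing = 2·415.8 + 2·648 = 2128 kN → 0.75 × 2128 = 1600 kN.
Bolt shear governs: 789 kN.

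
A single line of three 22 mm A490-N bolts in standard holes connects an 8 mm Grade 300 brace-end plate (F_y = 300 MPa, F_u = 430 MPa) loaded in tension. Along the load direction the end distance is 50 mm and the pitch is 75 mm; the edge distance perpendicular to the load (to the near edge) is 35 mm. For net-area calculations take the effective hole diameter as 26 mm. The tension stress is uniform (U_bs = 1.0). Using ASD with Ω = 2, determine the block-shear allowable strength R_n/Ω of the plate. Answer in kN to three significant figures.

Shear plane L_v = 50 + 2·75 = 200 mm; A_gv = 200 × 8 = 1600 mm².
A_nv = (200 − 2.5·26) × 8 = 1080 mm².
A_nt = (35 − 0.5·26) × 8 = 176 mm².
0.6 F_u A_nv = 278.6 kN; 0.6 F_y A_gv = 288 kN → shear rupture governs the shear term.
R_n = 278.6 + 1.0 × 430 × 176 / 1000 = 354.3 kN.
Allowable strength R_n/Ω = 354.3 / 2 = 177 kN.

177 kN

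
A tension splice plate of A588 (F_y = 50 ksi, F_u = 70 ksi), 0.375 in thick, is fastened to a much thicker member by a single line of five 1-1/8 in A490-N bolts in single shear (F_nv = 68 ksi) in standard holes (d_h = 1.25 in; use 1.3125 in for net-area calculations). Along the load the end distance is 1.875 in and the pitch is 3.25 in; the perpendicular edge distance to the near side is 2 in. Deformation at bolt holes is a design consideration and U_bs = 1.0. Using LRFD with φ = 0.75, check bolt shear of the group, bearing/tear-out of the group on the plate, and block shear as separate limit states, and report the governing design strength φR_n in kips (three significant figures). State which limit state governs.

Bolt shear: A_b = π·1.125²/4 = 0.994 in²; R_n = 68 × 0.994 × 5 × 1 = 338 kips → 0.75 × 338 = 253 kips.
Bearing: edge l_c = 1.25, r_n = 39.38 kips; interior l_c = 2, r_n = 63 kips; R_n = 39.38 + 4·63 = 291.4 kips → 219 kips.
Block shear: A_gv = 5.578, A_nv = 3.363, A_nt = 0.5039 in²; R_n = min(0.6F_uA_nv, 0.6F_yA_gv) + U_bs·F_u·A_nt = 176.5 kips → 132 kips.
Block shear governs: 132 kips.

132 kips (block shear governs)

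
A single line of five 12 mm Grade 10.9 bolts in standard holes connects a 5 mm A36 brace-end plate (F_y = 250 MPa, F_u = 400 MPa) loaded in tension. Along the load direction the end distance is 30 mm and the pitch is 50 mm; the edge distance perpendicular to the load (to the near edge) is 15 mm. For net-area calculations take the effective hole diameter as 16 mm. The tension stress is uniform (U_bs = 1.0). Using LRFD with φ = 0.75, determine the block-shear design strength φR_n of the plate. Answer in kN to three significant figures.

Shear plane L_v = 30 + 4·50 = 230 mm; A_gv = 230 × 5 = 1150 mm².
A_nv = (230 − 4.5·16) × 5 = 790 mm².
A_nt = (15 − 0.5·16) × 5 = 35 mm².
0.6 F_u A_nv = 189.6 kN; 0.6 F_y A_gv = 172.5 kN → shear yielding governs the shear term.
R_n = 172.5 + 1.0 × 400 × 35 / 1000 = 186.5 kN.
Design strength φR_n = 0.75 × 186.5 = 140 kN.

140 kN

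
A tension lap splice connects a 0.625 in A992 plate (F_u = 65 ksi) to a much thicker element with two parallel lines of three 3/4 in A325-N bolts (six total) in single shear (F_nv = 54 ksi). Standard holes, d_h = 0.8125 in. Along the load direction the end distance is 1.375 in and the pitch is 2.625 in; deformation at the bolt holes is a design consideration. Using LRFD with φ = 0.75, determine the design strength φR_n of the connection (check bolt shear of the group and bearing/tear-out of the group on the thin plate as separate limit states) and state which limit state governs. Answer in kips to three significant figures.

Bolt shear: A_b = π·0.75²/4 = 0.4418 in²; R_n = 54 × 0.4418 × 6 × 1 = 143.1 kips → 0.75 × 143.1 = 107 kips.
Bearing (1.2 l_c t F_u ≤ 2.4 d t F_u): upper limit = 2.4·0.75·0.625·65 = 73.12 kips.
  Edge l_c = 1.375 − 0.8125/2 = 0.9688 → r_n = 47.23 kips; interior l_c = 2.625 − 0.8125 = 1.812 → r_n = 73.12 kips.
  R_n,bearing = 2·47.23 + 4·73.12 = 387 kips → 0.75 × 387 = 290 kips.
Bolt shear governs: 107 kips.

107 kips (bolt shear governs)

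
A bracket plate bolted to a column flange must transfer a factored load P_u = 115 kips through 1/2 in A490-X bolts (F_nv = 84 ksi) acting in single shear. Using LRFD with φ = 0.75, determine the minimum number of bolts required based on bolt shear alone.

10 bolts

A_b = π·0.5²/4 = 0.1963 in².
Per-bolt design strength φR_n = 0.75 × 84 × 0.1963 × 1 = 12.37 kips.
n ≥ 115 / 12.37 = 9.297 → use 10 bolts.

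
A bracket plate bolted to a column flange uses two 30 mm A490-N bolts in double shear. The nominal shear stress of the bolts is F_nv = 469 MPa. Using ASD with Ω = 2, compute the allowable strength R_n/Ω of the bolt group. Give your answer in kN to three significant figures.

663 kN

A_b = π × 30² / 4 = 706.9 mm².
R_n = F_nv · A_b · n · n_s = 469 × 706.9 × 2 × 2 / 1000 = 1326 kN.
Allowable strength R_n/Ω = 1326 / 2 = 663 kN.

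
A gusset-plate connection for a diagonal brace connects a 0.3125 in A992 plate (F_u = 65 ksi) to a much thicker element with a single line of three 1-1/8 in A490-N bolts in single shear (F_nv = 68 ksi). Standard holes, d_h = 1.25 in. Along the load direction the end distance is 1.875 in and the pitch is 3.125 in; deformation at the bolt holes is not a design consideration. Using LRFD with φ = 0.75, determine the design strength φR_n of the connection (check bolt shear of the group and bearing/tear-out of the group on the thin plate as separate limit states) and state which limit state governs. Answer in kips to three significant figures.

Bolt shear: A_b = π·1.125²/4 = 0.994 in²; R_n = 68 × 0.994 × 3 × 1 = 202.8 kips → 0.75 × 202.8 = 152 kips.
Bearing (1.5 l_c t F_u ≤ 3.0 d t F_u): upper limit = 3.0·1.125·0.3125·65 = 68.55 kips.
  Edge l_c = 1.875 − 1.25/2 = 1.25 → r_n = 38.09 kips; interior l_c = 3.125 − 1.25 = 1.875 → r_n = 57.13 kips.
  R_n,bearing = 1·38.09 + 2·57.13 = 152.3 kips → 0.75 × 152.3 = 114 kips.
Bearing governs: 114 kips.

114 kips (bearing governs)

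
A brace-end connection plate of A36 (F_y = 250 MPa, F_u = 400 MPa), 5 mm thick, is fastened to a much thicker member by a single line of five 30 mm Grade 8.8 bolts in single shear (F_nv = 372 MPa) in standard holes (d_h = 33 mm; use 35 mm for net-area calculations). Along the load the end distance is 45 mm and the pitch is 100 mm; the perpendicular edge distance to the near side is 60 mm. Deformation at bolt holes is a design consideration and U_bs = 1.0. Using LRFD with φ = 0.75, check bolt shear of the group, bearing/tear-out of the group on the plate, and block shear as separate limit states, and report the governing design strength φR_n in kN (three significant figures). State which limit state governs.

314 kN (block shear governs)

Bolt shear: A_b = π·30²/4 = 706.9 mm²; R_n = 372 × 706.9 × 5 × 1 / 1000 = 1315 kN → 0.75 × 1315 = 986 kN.
Bearing: edge l_c = 28.5, r_n = 68.4 kN; interior l_c = 67, r_n = 144 kN; R_n = 68.4 + 4·144 = 644.4 kN → 483 kN.
Block shear: A_gv = 2225, A_nv = 1438, A_nt = 212.5 mm²; R_n = min(0.6F_uA_nv, 0.6F_yA_gv) + U_bs·F_u·A_nt = 418.8 kN → 314 kN.
Block shear governs: 314 kN.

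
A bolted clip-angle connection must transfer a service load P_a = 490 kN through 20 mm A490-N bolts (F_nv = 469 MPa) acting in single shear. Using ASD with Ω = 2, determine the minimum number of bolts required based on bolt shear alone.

A_b = π·20²/4 = 314.2 mm².
Per-bolt allowable strength R_n/Ω = 469 × 314.2 × 1 / 1000 / 2 = 73.67 kN.
n ≥ 490 / 73.67 = 6.651 → use 7 bolts.

7 bolts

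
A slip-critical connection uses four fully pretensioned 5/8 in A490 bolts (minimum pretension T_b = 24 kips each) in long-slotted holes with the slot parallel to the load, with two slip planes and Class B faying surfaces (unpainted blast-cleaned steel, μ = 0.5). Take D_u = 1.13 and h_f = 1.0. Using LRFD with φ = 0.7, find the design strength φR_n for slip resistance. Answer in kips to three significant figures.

R_n = μ · D_u · h_f · T_b · n_s · n_b = 0.5 × 1.13 × 1.0 × 24 × 2 × 4 = 108.5 kips.
Design strength φR_n = 0.7 × 108.5 = 75.9 kips.

75.9 kips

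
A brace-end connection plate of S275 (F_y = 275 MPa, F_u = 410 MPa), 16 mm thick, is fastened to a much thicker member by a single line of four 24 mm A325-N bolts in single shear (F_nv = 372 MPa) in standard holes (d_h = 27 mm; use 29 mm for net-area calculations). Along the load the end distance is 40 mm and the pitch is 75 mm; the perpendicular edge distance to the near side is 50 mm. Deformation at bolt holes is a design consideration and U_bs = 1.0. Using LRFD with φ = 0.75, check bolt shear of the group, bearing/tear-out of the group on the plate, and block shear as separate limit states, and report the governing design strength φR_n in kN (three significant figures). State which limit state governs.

Bolt shear: A_b = π·24²/4 = 452.4 mm²; R_n = 372 × 452.4 × 4 × 1 / 1000 = 673.2 kN → 0.75 × 673.2 = 505 kN.
Bearing: edge l_c = 26.5, r_n = 208.6 kN; interior l_c = 48, r_n = 377.9 kN; R_n = 208.6 + 3·377.9 = 1342 kN → 1010 kN.
Block shear: A_gv = 4240, A_nv = 2616, A_nt = 568 mm²; R_n = min(0.6F_uA_nv, 0.6F_yA_gv) + U_bs·F_u·A_nt = 876.4 kN → 657 kN.
Bolt shear governs: 505 kN.

505 kN (bolt shear governs)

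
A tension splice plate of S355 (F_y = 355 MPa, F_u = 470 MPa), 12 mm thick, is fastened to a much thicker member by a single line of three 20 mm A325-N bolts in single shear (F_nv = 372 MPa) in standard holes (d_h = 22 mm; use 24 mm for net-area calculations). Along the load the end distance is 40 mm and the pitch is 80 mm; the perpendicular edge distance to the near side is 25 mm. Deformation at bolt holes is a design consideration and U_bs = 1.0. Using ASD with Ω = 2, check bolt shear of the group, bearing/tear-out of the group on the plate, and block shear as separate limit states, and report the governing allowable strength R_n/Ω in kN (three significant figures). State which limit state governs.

175 kN (bolt shear governs)

Bolt shear: A_b = π·20²/4 = 314.2 mm²; R_n = 372 × 314.2 × 3 × 1 / 1000 = 350.6 kN → 350.6 / 2 = 175 kN.
Bearing: edge l_c = 29, r_n = 196.3 kN; interior l_c = 58, r_n = 270.7 kN; R_n = 196.3 + 2·270.7 = 737.7 kN → 369 kN.
Block shear: A_gv = 2400, A_nv = 1680, A_nt = 156 mm²; R_n = min(0.6F_uA_nv, 0.6F_yA_gv) + U_bs·F_u·A_nt = 547.1 kN → 274 kN.
Bolt shear governs: 175 kN.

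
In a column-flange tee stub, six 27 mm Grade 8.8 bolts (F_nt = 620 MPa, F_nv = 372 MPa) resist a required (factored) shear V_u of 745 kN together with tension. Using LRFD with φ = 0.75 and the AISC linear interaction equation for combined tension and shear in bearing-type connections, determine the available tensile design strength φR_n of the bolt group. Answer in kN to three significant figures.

835 kN

A_b = π·27²/4 = 572.6 mm²; f_rv = 745 × 1000 / (6 × 572.6) = 216.9 MPa.
F'_nt = 1.3 F_nt − (F_nt / φF_nv) f_rv = 1.3·620 − (620/(0.75·372))·216.9 = 324.1 MPa, capped at F_nt → F'_nt = 324.1 MPa.
R_n = F'_nt · A_b · n = 324.1 × 572.6 × 6 / 1000 = 1113 kN.
Design strength φR_n = 0.75 × 1113 = 835 kN.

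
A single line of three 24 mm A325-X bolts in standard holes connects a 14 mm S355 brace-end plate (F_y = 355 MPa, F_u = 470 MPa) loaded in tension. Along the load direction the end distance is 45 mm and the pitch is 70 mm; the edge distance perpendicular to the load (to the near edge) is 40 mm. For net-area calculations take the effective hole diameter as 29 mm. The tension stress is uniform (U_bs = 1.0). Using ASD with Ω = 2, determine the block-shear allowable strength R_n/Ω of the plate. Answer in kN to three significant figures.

Shear plane L_v = 45 + 2·70 = 185 mm; A_gv = 185 × 14 = 2590 mm².
A_nv = (185 − 2.5·29) × 14 = 1575 mm².
A_nt = (40 − 0.5·29) × 14 = 357 mm².
0.6 F_u A_nv = 444.2 kN; 0.6 F_y A_gv = 551.7 kN → shear rupture governs the shear term.
R_n = 444.2 + 1.0 × 470 × 357 / 1000 = 611.9 kN.
Allowable strength R_n/Ω = 611.9 / 2 = 306 kN.

306 kN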